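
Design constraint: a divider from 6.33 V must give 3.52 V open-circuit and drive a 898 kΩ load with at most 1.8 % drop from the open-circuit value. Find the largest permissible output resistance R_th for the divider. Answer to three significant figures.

Loading drop = R_th/(R_th + R_L) ≤ 0.0180, so R_th ≤ R_L · ε/(1−ε) = 898 kΩ × 0.0180/0.9820 = 16.5 kΩ.

R_th ≤ 16.5 kΩ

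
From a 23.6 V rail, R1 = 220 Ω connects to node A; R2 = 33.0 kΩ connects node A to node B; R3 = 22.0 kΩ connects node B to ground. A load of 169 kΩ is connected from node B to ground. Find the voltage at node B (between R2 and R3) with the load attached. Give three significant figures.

V ≈ 8.72 V

At node B, R3 is in parallel with the load: R3‖R_L = 19470 Ω.
Below node A the resistance is R2 + (R3‖R_L) = 52470 Ω, so V_A = 23.6 × 52470/52690 = 23.50 V.
Then V_B = V_A × (R3‖R_L)/(R2 + R3‖R_L) = 23.50 × 19470/52470 = 8.72 V.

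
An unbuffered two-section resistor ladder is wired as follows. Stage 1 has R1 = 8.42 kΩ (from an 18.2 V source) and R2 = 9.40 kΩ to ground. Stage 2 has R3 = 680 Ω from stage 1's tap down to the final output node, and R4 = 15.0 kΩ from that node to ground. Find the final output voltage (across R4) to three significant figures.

Stage 2 presents R3+R4 = 15680 Ω as a load on stage 1's tap.
Stage 1's lower leg becomes R2‖(R3+R4) = 5877 Ω, so V_mid = 18.2 × 5877/14300 = 7.481 V.
Stage 2 is itself unloaded: V_out = V_mid × R4/(R3+R4) = 7.481 × 15000/15680 = 7.16 V.

V_out ≈ 7.16 V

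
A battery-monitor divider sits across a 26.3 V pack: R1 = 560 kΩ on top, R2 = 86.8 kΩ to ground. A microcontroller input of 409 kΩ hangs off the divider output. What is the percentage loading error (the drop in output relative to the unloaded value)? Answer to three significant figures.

15.5 %

Unloaded V = 26.3 × 86.8/646.8 = 3.529 V.
Loaded: R2‖R_L = 71.60 kΩ, giving V = 26.3 × 71.60/631.6 = 2.982 V.
Drop = (3.529 − 2.982) / 3.529 = 15.5 %.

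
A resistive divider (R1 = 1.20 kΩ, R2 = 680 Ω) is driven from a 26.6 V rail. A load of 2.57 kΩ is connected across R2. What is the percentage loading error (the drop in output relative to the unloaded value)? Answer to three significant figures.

Unloaded V = 26.6 × 680/1880 = 9.6213 V.
Loaded: R2‖R_L = 537.7 Ω, giving V = 26.6 × 537.7/1738 = 8.2311 V.
Drop = (9.6213 − 8.2311) / 9.6213 = 14.4 %.

14.4 %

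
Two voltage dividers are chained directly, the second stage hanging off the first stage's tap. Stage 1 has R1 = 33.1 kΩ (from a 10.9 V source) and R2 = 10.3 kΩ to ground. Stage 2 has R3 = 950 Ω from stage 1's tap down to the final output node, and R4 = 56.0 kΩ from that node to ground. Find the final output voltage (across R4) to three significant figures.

Stage 2 presents R3+R4 = 56950 Ω as a load on stage 1's tap.
Stage 1's lower leg becomes R2‖(R3+R4) = 8722 Ω, so V_mid = 10.9 × 8722/41820 = 2.273 V.
Stage 2 is itself unloaded: V_out = V_mid × R4/(R3+R4) = 2.273 × 56000/56950 = 2.24 V.

V_out ≈ 2.24 V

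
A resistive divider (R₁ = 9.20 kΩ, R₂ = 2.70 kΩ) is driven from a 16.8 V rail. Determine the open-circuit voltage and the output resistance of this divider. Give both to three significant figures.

V_th is the open-circuit tap voltage: 16.8 × 2.70/(9.20 + 2.70) = 3.81 V.
With the supply zeroed, R₁ and R₂ appear in parallel from the tap: R_th = R₁‖R₂ = (9.20 × 2.70)/11.90 = 2.09 kΩ.

V_th = 3.81 V, R_th = 2.09 kΩ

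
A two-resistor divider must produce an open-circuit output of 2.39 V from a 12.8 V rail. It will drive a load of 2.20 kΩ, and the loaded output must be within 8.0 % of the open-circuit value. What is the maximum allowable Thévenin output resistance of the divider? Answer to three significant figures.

Loading drop = R_th/(R_th + R_L) ≤ 0.0800, so R_th ≤ R_L · ε/(1−ε) = 2.20 kΩ × 0.0800/0.9200 = 191 Ω.

R_th ≤ 191 Ω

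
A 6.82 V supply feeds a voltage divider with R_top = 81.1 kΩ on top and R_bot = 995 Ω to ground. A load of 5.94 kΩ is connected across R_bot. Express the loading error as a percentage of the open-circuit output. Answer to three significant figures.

14.2 %

The divider's output (Thévenin) resistance is R_top‖R_bot = 982.9 Ω.
Fractional drop under load = R_th/(R_th + R_L) = 982.9 / (982.9 + 5940) = 0.1420.
So the output falls by 14.2 %.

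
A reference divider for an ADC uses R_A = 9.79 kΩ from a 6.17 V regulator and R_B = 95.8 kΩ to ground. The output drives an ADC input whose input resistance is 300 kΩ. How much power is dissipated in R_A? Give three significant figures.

P ≈ 0.0549 mW

Total resistance from the source is R_A + (R_B‖R_L) = 82.40 kΩ, so I = 6.17/82.40 kΩ = 0.07488 mA.
P = I²·R_A = (0.07488 mA)² × 9.79 kΩ = 0.0549 mW.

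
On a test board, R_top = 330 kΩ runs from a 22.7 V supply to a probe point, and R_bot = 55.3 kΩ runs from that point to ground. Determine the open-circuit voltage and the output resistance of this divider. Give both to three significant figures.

V_th = 3.26 V, R_th = 47.4 kΩ

V_th is the open-circuit tap voltage: 22.7 × 55.3/(330 + 55.3) = 3.26 V.
With the supply zeroed, R_top and R_bot appear in parallel from the tap: R_th = R_top‖R_bot = (330 × 55.3)/385.3 = 47.4 kΩ.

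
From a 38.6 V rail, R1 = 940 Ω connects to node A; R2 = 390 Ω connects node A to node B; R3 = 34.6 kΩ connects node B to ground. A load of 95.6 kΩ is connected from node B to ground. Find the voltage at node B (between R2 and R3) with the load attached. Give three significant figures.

At node B, R3 is in parallel with the load: R3‖R_L = 25410 Ω.
Below node A the resistance is R2 + (R3‖R_L) = 25800 Ω, so V_A = 38.6 × 25800/26740 = 37.24 V.
Then V_B = V_A × (R3‖R_L)/(R2 + R3‖R_L) = 37.24 × 25410/25800 = 36.7 V.

V ≈ 36.7 V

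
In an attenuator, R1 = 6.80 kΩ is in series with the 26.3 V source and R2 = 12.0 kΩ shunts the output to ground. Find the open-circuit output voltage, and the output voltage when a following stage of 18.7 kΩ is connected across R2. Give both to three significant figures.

Open-circuit: V = 26.3 × 12.0/(6.80 + 12.0) = 16.8 V.
With the load, R2 becomes R2‖R_L = 7.309 kΩ, so V = 26.3 × 7.309/14.11 = 13.6 V.

Unloaded: 16.8 V; loaded: 13.6 V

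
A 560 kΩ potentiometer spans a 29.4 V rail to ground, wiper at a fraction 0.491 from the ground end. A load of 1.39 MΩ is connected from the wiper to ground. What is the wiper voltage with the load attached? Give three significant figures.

V ≈ 13.1 V

The wiper splits the pot into (1−α)R = 285.0 kΩ above and αR = 275.0 kΩ below.
Lower section ‖ load = 229.6 kΩ.
V_wiper = 29.4 × 229.6/(285.0 + 229.6) = 13.1 V.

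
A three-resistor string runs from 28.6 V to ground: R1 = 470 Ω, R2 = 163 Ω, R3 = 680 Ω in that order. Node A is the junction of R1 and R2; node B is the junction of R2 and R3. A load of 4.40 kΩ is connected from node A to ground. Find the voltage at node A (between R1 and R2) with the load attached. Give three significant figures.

Below node A the series string R2+R3 = 843.0 Ω sits in parallel with the 4400 Ω load: 707.5 Ω.
V_A = 28.6 × 707.5/(470 + 707.5) = 17.2 V.

V ≈ 17.2 V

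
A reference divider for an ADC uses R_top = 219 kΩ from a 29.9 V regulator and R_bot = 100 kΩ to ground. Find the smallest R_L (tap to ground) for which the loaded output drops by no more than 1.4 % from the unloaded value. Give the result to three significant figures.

Output resistance R_th = R_top‖R_bot = (219 × 100)/319.0 = 68.65 kΩ.
The fractional drop is R_th/(R_th + R_L); requiring this ≤ 0.0140 gives R_L ≥ R_th(1/0.0140 − 1) = 68.65 × 70.43 = 4.84 MΩ.

R_L(min) ≈ 4.84 MΩ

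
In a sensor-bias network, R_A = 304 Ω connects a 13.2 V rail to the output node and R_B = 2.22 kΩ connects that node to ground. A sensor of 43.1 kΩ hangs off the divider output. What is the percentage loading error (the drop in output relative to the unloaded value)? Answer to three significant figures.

0.617 %

The divider's output (Thévenin) resistance is R_A‖R_B = 267.4 Ω.
Fractional drop under load = R_th/(R_th + R_L) = 267.4 / (267.4 + 43100) = 0.006166.
So the output falls by 0.617 %.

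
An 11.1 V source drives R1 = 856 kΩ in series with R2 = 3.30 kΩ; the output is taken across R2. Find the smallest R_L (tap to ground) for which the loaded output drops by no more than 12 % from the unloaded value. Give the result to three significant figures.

Output resistance R_th = R1‖R2 = (856 × 3.30)/859.3 = 3.287 kΩ.
The fractional drop is R_th/(R_th + R_L); requiring this ≤ 0.120 gives R_L ≥ R_th(1/0.120 − 1) = 3.287 × 7.333 = 24.1 kΩ.

R_L(min) ≈ 24.1 kΩ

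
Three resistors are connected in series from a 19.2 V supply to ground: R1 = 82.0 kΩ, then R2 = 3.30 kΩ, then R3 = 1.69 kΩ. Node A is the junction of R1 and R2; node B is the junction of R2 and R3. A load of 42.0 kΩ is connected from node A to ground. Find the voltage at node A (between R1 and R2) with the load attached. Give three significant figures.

V ≈ 0.990 V

Below node A the series string R2+R3 = 4.990 kΩ sits in parallel with the 42.0 kΩ load: 4.460 kΩ.
V_A = 19.2 × 4.460/(82.0 + 4.460) = 0.990 V.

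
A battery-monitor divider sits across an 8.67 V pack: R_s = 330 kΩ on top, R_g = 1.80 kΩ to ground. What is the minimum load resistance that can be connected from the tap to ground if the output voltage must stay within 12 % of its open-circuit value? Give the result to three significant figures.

Output resistance R_th = R_s‖R_g = (330 × 1.80)/331.8 = 1.790 kΩ.
The fractional drop is R_th/(R_th + R_L); requiring this ≤ 0.120 gives R_L ≥ R_th(1/0.120 − 1) = 1.790 × 7.333 = 13.1 kΩ.

R_L(min) ≈ 13.1 kΩ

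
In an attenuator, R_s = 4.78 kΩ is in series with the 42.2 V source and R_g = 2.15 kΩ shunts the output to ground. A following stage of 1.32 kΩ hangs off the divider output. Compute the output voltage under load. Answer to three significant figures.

V_out ≈ 6.17 V

The load sits in parallel with R_g: R_g‖R_L = (2.15 × 1.32) / (2.15 + 1.32) = 0.8179 kΩ.
V_out = 42.2 × 0.8179 / (4.78 + 0.8179) = 42.2 × 0.8179/5.598 = 6.17 V.
(Unloaded it would have been 13.1 V.)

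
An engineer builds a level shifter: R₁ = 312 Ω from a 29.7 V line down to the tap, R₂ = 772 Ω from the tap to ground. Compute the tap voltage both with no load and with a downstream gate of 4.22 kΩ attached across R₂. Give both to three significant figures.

Open-circuit: V = 29.7 × 772/(312 + 772) = 21.2 V.
With the load, R₂ becomes R₂‖R_L = 652.6 Ω, so V = 29.7 × 652.6/964.6 = 20.1 V.

Unloaded: 21.2 V; loaded: 20.1 V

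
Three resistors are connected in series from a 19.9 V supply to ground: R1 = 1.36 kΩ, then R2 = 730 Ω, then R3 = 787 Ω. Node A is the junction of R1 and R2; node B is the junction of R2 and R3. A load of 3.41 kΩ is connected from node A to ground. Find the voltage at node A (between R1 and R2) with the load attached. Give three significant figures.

Below node A the series string R2+R3 = 1517 Ω sits in parallel with the 3410 Ω load: 1050 Ω.
V_A = 19.9 × 1050/(1360 + 1050) = 8.67 V.

V ≈ 8.67 V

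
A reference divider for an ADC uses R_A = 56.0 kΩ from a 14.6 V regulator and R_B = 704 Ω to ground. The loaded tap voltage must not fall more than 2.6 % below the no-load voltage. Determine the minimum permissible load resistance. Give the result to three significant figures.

Output resistance R_th = R_A‖R_B = (56000 × 704)/56700 = 695.3 Ω.
The fractional drop is R_th/(R_th + R_L); requiring this ≤ 0.0260 gives R_L ≥ R_th(1/0.0260 − 1) = 695.3 × 37.46 = 26.0 kΩ.

R_L(min) ≈ 26.0 kΩ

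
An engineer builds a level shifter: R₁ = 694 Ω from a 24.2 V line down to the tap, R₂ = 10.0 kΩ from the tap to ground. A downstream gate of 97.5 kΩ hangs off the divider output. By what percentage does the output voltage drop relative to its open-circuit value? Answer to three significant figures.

0.661 %

The divider's output (Thévenin) resistance is R₁‖R₂ = 649.0 Ω.
Fractional drop under load = R_th/(R_th + R_L) = 649.0 / (649.0 + 97500) = 0.006612.
So the output falls by 0.661 %.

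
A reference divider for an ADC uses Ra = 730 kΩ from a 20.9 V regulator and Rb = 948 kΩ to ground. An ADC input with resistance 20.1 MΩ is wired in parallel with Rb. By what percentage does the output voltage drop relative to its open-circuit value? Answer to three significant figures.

The divider's output (Thévenin) resistance is Ra‖Rb = 412.4 kΩ.
Fractional drop under load = R_th/(R_th + R_L) = 412.4 / (412.4 + 20100) = 0.02011.
So the output falls by 2.01 %.

2.01 %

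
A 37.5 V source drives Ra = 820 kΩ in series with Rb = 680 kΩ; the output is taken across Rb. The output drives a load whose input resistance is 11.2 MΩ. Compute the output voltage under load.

V_out ≈ 16.5 V

The load sits in parallel with Rb: Rb‖R_L = (680 × 11200) / (680 + 11200) = 641.1 kΩ.
V_out = 37.5 × 641.1 / (820 + 641.1) = 37.5 × 641.1/1461 = 16.5 V.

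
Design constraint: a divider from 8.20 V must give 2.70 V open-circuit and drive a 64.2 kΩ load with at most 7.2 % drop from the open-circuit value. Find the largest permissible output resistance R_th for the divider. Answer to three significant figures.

Loading drop = R_th/(R_th + R_L) ≤ 0.0720, so R_th ≤ R_L · ε/(1−ε) = 64.2 kΩ × 0.0720/0.9280 = 4.98 kΩ.

R_th ≤ 4.98 kΩ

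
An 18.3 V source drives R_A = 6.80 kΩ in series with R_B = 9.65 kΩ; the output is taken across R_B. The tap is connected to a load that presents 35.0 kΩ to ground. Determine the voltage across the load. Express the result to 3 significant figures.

V_out ≈ 9.64 V

The load sits in parallel with R_B: R_B‖R_L = (9.65 × 35.0) / (9.65 + 35.0) = 7.564 kΩ.
V_out = 18.3 × 7.564 / (6.80 + 7.564) = 18.3 × 7.564/14.36 = 9.64 V.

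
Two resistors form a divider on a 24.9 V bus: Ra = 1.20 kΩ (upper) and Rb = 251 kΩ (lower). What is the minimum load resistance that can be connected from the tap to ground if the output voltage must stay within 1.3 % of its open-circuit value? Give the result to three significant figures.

Output resistance R_th = Ra‖Rb = (1.20 × 251)/252.2 = 1.194 kΩ.
The fractional drop is R_th/(R_th + R_L); requiring this ≤ 0.0130 gives R_L ≥ R_th(1/0.0130 − 1) = 1.194 × 75.92 = 90.7 kΩ.

R_L(min) ≈ 90.7 kΩ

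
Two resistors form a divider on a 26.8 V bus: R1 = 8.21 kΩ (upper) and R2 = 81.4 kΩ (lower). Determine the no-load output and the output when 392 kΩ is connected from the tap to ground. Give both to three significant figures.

Unloaded: 24.3 V; loaded: 23.9 V

Open-circuit: V = 26.8 × 81.4/(8.21 + 81.4) = 24.3 V.
With the load, R2 becomes R2‖R_L = 67.40 kΩ, so V = 26.8 × 67.40/75.61 = 23.9 V.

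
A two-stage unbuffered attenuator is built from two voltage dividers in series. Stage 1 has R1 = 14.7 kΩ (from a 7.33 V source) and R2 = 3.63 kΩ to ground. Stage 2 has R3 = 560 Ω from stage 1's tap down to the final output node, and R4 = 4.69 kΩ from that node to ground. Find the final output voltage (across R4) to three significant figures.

V_out ≈ 0.834 V

Stage 2 presents R3+R4 = 5250 Ω as a load on stage 1's tap.
Stage 1's lower leg becomes R2‖(R3+R4) = 2146 Ω, so V_mid = 7.33 × 2146/16850 = 0.9338 V.
Stage 2 is itself unloaded: V_out = V_mid × R4/(R3+R4) = 0.9338 × 4690/5250 = 0.834 V.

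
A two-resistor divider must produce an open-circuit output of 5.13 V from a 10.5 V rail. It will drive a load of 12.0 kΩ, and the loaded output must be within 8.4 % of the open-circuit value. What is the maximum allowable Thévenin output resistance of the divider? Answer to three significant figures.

R_th ≤ 1.10 kΩ

Loading drop = R_th/(R_th + R_L) ≤ 0.0840, so R_th ≤ R_L · ε/(1−ε) = 12.0 kΩ × 0.0840/0.9160 = 1.10 kΩ.
(Any R1, R2 with R2/(R1+R2) = 0.489 and R1‖R2 ≤ 1.10 kΩ will meet the spec.)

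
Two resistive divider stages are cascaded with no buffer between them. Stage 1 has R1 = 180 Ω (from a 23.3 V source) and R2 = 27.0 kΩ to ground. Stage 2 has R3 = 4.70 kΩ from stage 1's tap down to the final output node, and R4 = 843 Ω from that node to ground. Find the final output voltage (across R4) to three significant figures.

Stage 2 presents R3+R4 = 5543 Ω as a load on stage 1's tap.
Stage 1's lower leg becomes R2‖(R3+R4) = 4599 Ω, so V_mid = 23.3 × 4599/4779 = 22.42 V.
Stage 2 is itself unloaded: V_out = V_mid × R4/(R3+R4) = 22.42 × 843/5543 = 3.41 V.

V_out ≈ 3.41 V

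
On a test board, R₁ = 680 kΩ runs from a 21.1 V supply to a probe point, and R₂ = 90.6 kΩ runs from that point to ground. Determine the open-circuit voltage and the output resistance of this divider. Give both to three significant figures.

V_th is the open-circuit tap voltage: 21.1 × 90.6/(680 + 90.6) = 2.48 V.
With the supply zeroed, R₁ and R₂ appear in parallel from the tap: R_th = R₁‖R₂ = (680 × 90.6)/770.6 = 79.9 kΩ.

V_th = 2.48 V, R_th = 79.9 kΩ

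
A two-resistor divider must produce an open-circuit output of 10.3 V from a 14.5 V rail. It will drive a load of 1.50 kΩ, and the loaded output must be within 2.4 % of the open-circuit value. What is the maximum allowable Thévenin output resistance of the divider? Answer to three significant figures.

Loading drop = R_th/(R_th + R_L) ≤ 0.0240, so R_th ≤ R_L · ε/(1−ε) = 1.50 kΩ × 0.0240/0.9760 = 36.9 Ω.

R_th ≤ 36.9 Ω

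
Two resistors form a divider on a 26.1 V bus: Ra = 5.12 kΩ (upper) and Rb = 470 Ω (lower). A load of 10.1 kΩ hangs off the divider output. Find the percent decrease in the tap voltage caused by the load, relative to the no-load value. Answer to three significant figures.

The divider's output (Thévenin) resistance is Ra‖Rb = 430.5 Ω.
Fractional drop under load = R_th/(R_th + R_L) = 430.5 / (430.5 + 10100) = 0.04088.
So the output falls by 4.09 %.

4.09 %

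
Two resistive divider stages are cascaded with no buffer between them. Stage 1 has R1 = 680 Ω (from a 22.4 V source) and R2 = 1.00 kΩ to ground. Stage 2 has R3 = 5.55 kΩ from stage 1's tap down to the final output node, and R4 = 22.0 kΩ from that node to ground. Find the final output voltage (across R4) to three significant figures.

V_out ≈ 10.5 V

Stage 2 presents R3+R4 = 27550 Ω as a load on stage 1's tap.
Stage 1's lower leg becomes R2‖(R3+R4) = 965.0 Ω, so V_mid = 22.4 × 965.0/1645 = 13.14 V.
Stage 2 is itself unloaded: V_out = V_mid × R4/(R3+R4) = 13.14 × 22000/27550 = 10.5 V.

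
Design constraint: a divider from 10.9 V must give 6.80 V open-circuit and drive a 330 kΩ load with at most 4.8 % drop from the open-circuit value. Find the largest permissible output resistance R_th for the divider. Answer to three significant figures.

R_th ≤ 16.6 kΩ

Loading drop = R_th/(R_th + R_L) ≤ 0.0480, so R_th ≤ R_L · ε/(1−ε) = 330 kΩ × 0.0480/0.9520 = 16.6 kΩ.
(Any R1, R2 with R2/(R1+R2) = 0.624 and R1‖R2 ≤ 16.6 kΩ will meet the spec.)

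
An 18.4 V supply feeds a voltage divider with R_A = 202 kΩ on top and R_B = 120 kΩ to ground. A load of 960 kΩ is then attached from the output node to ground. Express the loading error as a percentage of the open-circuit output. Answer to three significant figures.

7.27 %

The divider's output (Thévenin) resistance is R_A‖R_B = 75.28 kΩ.
Fractional drop under load = R_th/(R_th + R_L) = 75.28 / (75.28 + 960) = 0.07271.
So the output falls by 7.27 %.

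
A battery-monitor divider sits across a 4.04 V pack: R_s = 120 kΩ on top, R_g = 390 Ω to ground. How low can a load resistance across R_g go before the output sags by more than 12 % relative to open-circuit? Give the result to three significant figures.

Output resistance R_th = R_s‖R_g = (120000 × 390)/120400 = 388.7 Ω.
The fractional drop is R_th/(R_th + R_L); requiring this ≤ 0.120 gives R_L ≥ R_th(1/0.120 − 1) = 388.7 × 7.333 = 2.85 kΩ.

R_L(min) ≈ 2.85 kΩ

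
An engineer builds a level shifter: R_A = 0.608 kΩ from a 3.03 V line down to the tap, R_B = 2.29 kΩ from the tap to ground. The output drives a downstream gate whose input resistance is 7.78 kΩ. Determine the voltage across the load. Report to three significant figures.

The load sits in parallel with R_B: R_B‖R_L = (2290 × 7780) / (2290 + 7780) = 1769 Ω.
V_out = 3.03 × 1769 / (608 + 1769) = 3.03 × 1769/2377 = 2.26 V.

V_out ≈ 2.26 V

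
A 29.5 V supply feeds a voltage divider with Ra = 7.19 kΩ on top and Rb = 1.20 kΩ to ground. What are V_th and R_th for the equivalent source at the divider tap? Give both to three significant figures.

V_th = 4.22 V, R_th = 1.03 kΩ

V_th is the open-circuit tap voltage: 29.5 × 1.20/(7.19 + 1.20) = 4.22 V.
With the supply zeroed, Ra and Rb appear in parallel from the tap: R_th = Ra‖Rb = (7.19 × 1.20)/8.390 = 1.03 kΩ.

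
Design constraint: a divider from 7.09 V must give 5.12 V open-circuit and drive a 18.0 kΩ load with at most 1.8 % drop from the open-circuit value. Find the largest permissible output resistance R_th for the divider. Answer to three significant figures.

R_th ≤ 330 Ω

Loading drop = R_th/(R_th + R_L) ≤ 0.0180, so R_th ≤ R_L · ε/(1−ε) = 18.0 kΩ × 0.0180/0.9820 = 330 Ω.
(Any R1, R2 with R2/(R1+R2) = 0.722 and R1‖R2 ≤ 330 Ω will meet the spec.)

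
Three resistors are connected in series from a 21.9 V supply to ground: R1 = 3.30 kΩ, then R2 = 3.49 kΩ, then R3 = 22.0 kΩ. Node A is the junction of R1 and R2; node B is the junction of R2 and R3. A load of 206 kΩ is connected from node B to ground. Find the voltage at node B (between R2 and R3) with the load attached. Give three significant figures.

At node B, R3 is in parallel with the load: R3‖R_L = 19.88 kΩ.
Below node A the resistance is R2 + (R3‖R_L) = 23.37 kΩ, so V_A = 21.9 × 23.37/26.67 = 19.19 V.
Then V_B = V_A × (R3‖R_L)/(R2 + R3‖R_L) = 19.19 × 19.88/23.37 = 16.3 V.

V ≈ 16.3 V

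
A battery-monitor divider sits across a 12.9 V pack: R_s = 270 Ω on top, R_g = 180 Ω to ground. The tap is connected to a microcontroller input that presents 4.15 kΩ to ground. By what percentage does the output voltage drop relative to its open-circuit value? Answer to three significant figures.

2.54 %

The divider's output (Thévenin) resistance is R_s‖R_g = 108.0 Ω.
Fractional drop under load = R_th/(R_th + R_L) = 108.0 / (108.0 + 4150) = 0.02536.
So the output falls by 2.54 %.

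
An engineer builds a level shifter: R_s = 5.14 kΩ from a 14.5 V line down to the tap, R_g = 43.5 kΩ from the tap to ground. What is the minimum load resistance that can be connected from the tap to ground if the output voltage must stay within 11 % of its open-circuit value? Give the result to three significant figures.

R_L(min) ≈ 37.2 kΩ

Output resistance R_th = R_s‖R_g = (5.14 × 43.5)/48.64 = 4.597 kΩ.
The fractional drop is R_th/(R_th + R_L); requiring this ≤ 0.110 gives R_L ≥ R_th(1/0.110 − 1) = 4.597 × 8.091 = 37.2 kΩ.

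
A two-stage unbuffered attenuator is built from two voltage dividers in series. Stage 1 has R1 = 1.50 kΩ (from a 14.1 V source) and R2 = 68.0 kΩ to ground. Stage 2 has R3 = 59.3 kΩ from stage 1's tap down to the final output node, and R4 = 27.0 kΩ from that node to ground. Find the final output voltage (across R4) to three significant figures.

V_out ≈ 4.24 V

Stage 2 presents R3+R4 = 86.30 kΩ as a load on stage 1's tap.
Stage 1's lower leg becomes R2‖(R3+R4) = 38.03 kΩ, so V_mid = 14.1 × 38.03/39.53 = 13.56 V.
Stage 2 is itself unloaded: V_out = V_mid × R4/(R3+R4) = 13.56 × 27.0/86.30 = 4.24 V.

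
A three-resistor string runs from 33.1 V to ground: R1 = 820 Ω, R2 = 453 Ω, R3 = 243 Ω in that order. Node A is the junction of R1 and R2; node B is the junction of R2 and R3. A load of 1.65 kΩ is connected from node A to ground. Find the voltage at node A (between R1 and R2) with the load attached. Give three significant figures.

Below node A the series string R2+R3 = 696.0 Ω sits in parallel with the 1650 Ω load: 489.5 Ω.
V_A = 33.1 × 489.5/(820 + 489.5) = 12.4 V.

V ≈ 12.4 V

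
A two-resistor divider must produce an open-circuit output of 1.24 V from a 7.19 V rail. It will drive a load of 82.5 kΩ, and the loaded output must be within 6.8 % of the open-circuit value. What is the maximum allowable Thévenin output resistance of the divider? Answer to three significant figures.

Loading drop = R_th/(R_th + R_L) ≤ 0.0680, so R_th ≤ R_L · ε/(1−ε) = 82.5 kΩ × 0.0680/0.9320 = 6.02 kΩ.
(Any R1, R2 with R2/(R1+R2) = 0.172 and R1‖R2 ≤ 6.02 kΩ will meet the spec.)

R_th ≤ 6.02 kΩ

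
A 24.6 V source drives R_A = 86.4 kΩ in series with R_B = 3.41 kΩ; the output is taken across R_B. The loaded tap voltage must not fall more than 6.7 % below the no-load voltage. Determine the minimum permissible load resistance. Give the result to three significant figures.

Output resistance R_th = R_A‖R_B = (86.4 × 3.41)/89.81 = 3.281 kΩ.
The fractional drop is R_th/(R_th + R_L); requiring this ≤ 0.0670 gives R_L ≥ R_th(1/0.0670 − 1) = 3.281 × 13.93 = 45.7 kΩ.

R_L(min) ≈ 45.7 kΩ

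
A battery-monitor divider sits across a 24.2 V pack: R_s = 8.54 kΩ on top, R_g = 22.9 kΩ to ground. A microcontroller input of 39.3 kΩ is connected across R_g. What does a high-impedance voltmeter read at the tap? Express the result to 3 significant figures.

The load sits in parallel with R_g: R_g‖R_L = (22.9 × 39.3) / (22.9 + 39.3) = 14.47 kΩ.
V_out = 24.2 × 14.47 / (8.54 + 14.47) = 24.2 × 14.47/23.01 = 15.2 V.

V_out ≈ 15.2 V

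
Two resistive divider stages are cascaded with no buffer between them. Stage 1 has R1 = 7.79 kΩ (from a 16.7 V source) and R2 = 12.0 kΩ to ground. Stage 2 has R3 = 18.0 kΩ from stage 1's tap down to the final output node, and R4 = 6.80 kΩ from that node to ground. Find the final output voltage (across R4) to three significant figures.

V_out ≈ 2.33 V

Stage 2 presents R3+R4 = 24.80 kΩ as a load on stage 1's tap.
Stage 1's lower leg becomes R2‖(R3+R4) = 8.087 kΩ, so V_mid = 16.7 × 8.087/15.88 = 8.506 V.
Stage 2 is itself unloaded: V_out = V_mid × R4/(R3+R4) = 8.506 × 6.80/24.80 = 2.33 V.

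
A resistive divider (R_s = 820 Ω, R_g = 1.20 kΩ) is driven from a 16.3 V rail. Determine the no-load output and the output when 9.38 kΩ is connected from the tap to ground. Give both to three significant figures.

Unloaded: 9.68 V; loaded: 9.21 V

Open-circuit: V = 16.3 × 1200/(820 + 1200) = 9.68 V.
With the load, R_g becomes R_g‖R_L = 1064 Ω, so V = 16.3 × 1064/1884 = 9.21 V.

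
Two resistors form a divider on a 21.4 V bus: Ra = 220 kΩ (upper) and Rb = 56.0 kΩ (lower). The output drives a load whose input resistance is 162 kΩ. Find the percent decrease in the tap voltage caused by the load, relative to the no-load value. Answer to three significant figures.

21.6 %

The divider's output (Thévenin) resistance is Ra‖Rb = 44.64 kΩ.
Fractional drop under load = R_th/(R_th + R_L) = 44.64 / (44.64 + 162) = 0.2160.
So the output falls by 21.6 %.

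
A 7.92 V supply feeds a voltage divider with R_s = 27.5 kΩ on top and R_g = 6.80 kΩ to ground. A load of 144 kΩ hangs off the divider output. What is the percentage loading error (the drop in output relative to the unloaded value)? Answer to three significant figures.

3.65 %

The divider's output (Thévenin) resistance is R_s‖R_g = 5.452 kΩ.
Fractional drop under load = R_th/(R_th + R_L) = 5.452 / (5.452 + 144) = 0.03648.
So the output falls by 3.65 %.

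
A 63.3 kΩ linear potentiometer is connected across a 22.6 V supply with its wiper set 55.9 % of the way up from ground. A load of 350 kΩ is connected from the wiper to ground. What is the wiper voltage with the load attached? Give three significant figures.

The wiper splits the pot into (1−α)R = 27.92 kΩ above and αR = 35.38 kΩ below.
Lower section ‖ load = 32.14 kΩ.
V_wiper = 22.6 × 32.14/(27.92 + 32.14) = 12.1 V.

V ≈ 12.1 V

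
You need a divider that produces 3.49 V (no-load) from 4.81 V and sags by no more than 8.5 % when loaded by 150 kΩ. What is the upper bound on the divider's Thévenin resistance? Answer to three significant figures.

Loading drop = R_th/(R_th + R_L) ≤ 0.0850, so R_th ≤ R_L · ε/(1−ε) = 150 kΩ × 0.0850/0.9150 = 13.9 kΩ.

R_th ≤ 13.9 kΩ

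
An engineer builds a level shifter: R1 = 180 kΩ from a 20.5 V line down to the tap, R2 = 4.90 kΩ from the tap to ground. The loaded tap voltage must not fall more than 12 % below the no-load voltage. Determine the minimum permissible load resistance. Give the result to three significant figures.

R_L(min) ≈ 35.0 kΩ

Output resistance R_th = R1‖R2 = (180 × 4.90)/184.9 = 4.770 kΩ.
The fractional drop is R_th/(R_th + R_L); requiring this ≤ 0.120 gives R_L ≥ R_th(1/0.120 − 1) = 4.770 × 7.333 = 35.0 kΩ.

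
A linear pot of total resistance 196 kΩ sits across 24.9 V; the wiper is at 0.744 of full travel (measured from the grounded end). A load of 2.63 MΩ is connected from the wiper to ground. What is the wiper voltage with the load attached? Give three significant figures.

V ≈ 18.3 V

The wiper splits the pot into (1−α)R = 50.18 kΩ above and αR = 145.8 kΩ below.
Lower section ‖ load = 138.2 kΩ.
V_wiper = 24.9 × 138.2/(50.18 + 138.2) = 18.3 V.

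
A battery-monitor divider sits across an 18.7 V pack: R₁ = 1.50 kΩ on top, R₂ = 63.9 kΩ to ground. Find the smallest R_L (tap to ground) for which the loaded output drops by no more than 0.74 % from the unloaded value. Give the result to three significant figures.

Output resistance R_th = R₁‖R₂ = (1.50 × 63.9)/65.40 = 1.466 kΩ.
The fractional drop is R_th/(R_th + R_L); requiring this ≤ 0.00740 gives R_L ≥ R_th(1/0.00740 − 1) = 1.466 × 134.1 = 197 kΩ.

R_L(min) ≈ 197 kΩ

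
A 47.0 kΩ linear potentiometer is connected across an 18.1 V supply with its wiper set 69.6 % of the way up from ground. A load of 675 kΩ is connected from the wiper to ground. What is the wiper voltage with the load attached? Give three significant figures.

V ≈ 12.4 V

The wiper splits the pot into (1−α)R = 14.29 kΩ above and αR = 32.71 kΩ below.
Lower section ‖ load = 31.20 kΩ.
V_wiper = 18.1 × 31.20/(14.29 + 31.20) = 12.4 V.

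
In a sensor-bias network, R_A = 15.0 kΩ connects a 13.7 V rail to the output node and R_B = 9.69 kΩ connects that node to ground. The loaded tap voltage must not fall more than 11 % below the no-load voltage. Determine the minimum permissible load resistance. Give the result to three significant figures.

R_L(min) ≈ 47.6 kΩ

Output resistance R_th = R_A‖R_B = (15.0 × 9.69)/24.69 = 5.887 kΩ.
The fractional drop is R_th/(R_th + R_L); requiring this ≤ 0.110 gives R_L ≥ R_th(1/0.110 − 1) = 5.887 × 8.091 = 47.6 kΩ.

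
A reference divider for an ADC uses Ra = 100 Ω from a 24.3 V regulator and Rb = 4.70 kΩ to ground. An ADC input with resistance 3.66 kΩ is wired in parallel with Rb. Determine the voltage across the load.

V_out ≈ 23.2 V

The load sits in parallel with Rb: Rb‖R_L = (4700 × 3660) / (4700 + 3660) = 2058 Ω.
V_out = 24.3 × 2058 / (100 + 2058) = 24.3 × 2058/2158 = 23.2 V.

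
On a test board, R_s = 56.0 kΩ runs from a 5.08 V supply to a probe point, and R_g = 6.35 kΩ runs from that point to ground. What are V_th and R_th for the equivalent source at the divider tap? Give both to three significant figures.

V_th is the open-circuit tap voltage: 5.08 × 6.35/(56.0 + 6.35) = 0.517 V.
With the supply zeroed, R_s and R_g appear in parallel from the tap: R_th = R_s‖R_g = (56.0 × 6.35)/62.35 = 5.70 kΩ.

V_th = 0.517 V, R_th = 5.70 kΩ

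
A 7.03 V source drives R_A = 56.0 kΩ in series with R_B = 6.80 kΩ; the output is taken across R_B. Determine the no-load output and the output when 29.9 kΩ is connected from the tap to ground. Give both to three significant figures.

Open-circuit: V = 7.03 × 6.80/(56.0 + 6.80) = 0.761 V.
With the load, R_B becomes R_B‖R_L = 5.540 kΩ, so V = 7.03 × 5.540/61.54 = 0.633 V.

Unloaded: 0.761 V; loaded: 0.633 V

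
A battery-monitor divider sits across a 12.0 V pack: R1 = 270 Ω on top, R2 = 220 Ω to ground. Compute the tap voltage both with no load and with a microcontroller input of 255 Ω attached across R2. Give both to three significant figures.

Unloaded: 5.39 V; loaded: 3.65 V

Open-circuit: V = 12.0 × 220/(270 + 220) = 5.39 V.
With the load, R2 becomes R2‖R_L = 118.1 Ω, so V = 12.0 × 118.1/388.1 = 3.65 V.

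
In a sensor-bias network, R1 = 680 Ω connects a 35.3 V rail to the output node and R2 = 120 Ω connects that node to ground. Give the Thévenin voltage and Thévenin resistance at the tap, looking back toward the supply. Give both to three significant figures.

V_th is the open-circuit tap voltage: 35.3 × 120/(680 + 120) = 5.29 V.
With the supply zeroed, R1 and R2 appear in parallel from the tap: R_th = R1‖R2 = (680 × 120)/800.0 = 102 Ω.

V_th = 5.29 V, R_th = 102 Ω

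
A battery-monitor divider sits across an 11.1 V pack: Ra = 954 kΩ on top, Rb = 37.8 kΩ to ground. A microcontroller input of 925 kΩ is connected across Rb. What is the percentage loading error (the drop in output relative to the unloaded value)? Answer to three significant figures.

The divider's output (Thévenin) resistance is Ra‖Rb = 36.36 kΩ.
Fractional drop under load = R_th/(R_th + R_L) = 36.36 / (36.36 + 925) = 0.03782.
So the output falls by 3.78 %.

3.78 %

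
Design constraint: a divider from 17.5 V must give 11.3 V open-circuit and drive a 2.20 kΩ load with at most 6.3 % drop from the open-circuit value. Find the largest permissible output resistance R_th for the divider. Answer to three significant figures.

R_th ≤ 148 Ω

Loading drop = R_th/(R_th + R_L) ≤ 0.0630, so R_th ≤ R_L · ε/(1−ε) = 2.20 kΩ × 0.0630/0.9370 = 148 Ω.
(Any R1, R2 with R2/(R1+R2) = 0.646 and R1‖R2 ≤ 148 Ω will meet the spec.)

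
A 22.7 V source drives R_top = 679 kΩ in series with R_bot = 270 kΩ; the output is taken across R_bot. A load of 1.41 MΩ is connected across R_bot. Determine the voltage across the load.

The load sits in parallel with R_bot: R_bot‖R_L = (270 × 1410) / (270 + 1410) = 226.6 kΩ.
V_out = 22.7 × 226.6 / (679 + 226.6) = 22.7 × 226.6/905.6 = 5.68 V.

V_out ≈ 5.68 V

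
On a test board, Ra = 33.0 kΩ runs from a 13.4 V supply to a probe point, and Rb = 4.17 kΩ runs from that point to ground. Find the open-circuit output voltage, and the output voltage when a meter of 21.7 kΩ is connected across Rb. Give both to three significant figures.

Open-circuit: V = 13.4 × 4.17/(33.0 + 4.17) = 1.50 V.
With the load, Rb becomes Rb‖R_L = 3.498 kΩ, so V = 13.4 × 3.498/36.50 = 1.28 V.

Unloaded: 1.50 V; loaded: 1.28 V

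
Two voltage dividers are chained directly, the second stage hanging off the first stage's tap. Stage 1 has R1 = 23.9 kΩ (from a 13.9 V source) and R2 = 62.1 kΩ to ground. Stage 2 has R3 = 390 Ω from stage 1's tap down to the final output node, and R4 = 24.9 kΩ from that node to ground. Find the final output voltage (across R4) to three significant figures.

Stage 2 presents R3+R4 = 25290 Ω as a load on stage 1's tap.
Stage 1's lower leg becomes R2‖(R3+R4) = 17970 Ω, so V_mid = 13.9 × 17970/41870 = 5.966 V.
Stage 2 is itself unloaded: V_out = V_mid × R4/(R3+R4) = 5.966 × 24900/25290 = 5.87 V.

V_out ≈ 5.87 V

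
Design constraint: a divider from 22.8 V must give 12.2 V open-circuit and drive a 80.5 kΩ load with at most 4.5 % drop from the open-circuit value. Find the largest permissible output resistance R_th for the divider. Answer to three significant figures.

Loading drop = R_th/(R_th + R_L) ≤ 0.0450, so R_th ≤ R_L · ε/(1−ε) = 80.5 kΩ × 0.0450/0.9550 = 3.79 kΩ.
(Any R1, R2 with R2/(R1+R2) = 0.535 and R1‖R2 ≤ 3.79 kΩ will meet the spec.)

R_th ≤ 3.79 kΩ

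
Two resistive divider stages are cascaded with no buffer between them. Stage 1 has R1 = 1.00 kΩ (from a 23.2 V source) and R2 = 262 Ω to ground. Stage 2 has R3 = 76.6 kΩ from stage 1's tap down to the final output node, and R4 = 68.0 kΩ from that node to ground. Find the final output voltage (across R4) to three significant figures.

Stage 2 presents R3+R4 = 144600 Ω as a load on stage 1's tap.
Stage 1's lower leg becomes R2‖(R3+R4) = 261.5 Ω, so V_mid = 23.2 × 261.5/1262 = 4.810 V.
Stage 2 is itself unloaded: V_out = V_mid × R4/(R3+R4) = 4.810 × 68000/144600 = 2.26 V.

V_out ≈ 2.26 V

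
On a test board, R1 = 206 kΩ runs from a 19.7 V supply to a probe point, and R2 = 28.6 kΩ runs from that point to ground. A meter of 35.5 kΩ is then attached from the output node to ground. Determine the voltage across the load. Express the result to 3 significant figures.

V_out ≈ 1.41 V

The load sits in parallel with R2: R2‖R_L = (28.6 × 35.5) / (28.6 + 35.5) = 15.84 kΩ.
V_out = 19.7 × 15.84 / (206 + 15.84) = 19.7 × 15.84/221.8 = 1.41 V.
(Unloaded it would have been 2.40 V.)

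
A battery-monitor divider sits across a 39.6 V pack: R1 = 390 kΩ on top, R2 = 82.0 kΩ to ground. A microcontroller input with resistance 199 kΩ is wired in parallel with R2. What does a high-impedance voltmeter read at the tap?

The load sits in parallel with R2: R2‖R_L = (82.0 × 199) / (82.0 + 199) = 58.07 kΩ.
V_out = 39.6 × 58.07 / (390 + 58.07) = 39.6 × 58.07/448.1 = 5.13 V.
(Unloaded it would have been 6.88 V.)

V_out ≈ 5.13 V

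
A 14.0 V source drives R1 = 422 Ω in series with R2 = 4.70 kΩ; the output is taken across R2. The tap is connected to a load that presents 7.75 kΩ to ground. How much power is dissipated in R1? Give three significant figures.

Total resistance from the source is R1 + (R2‖R_L) = 3348 Ω, so I = 14.0/3348 Ω = 4.182 mA.
P = I²·R1 = (4.182 mA)² × 422 Ω = 7.38 mW.

P ≈ 7.38 mW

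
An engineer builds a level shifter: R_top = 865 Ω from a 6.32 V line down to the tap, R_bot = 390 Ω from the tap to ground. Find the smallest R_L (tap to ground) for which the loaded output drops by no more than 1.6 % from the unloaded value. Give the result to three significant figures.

R_L(min) ≈ 16.5 kΩ

Output resistance R_th = R_top‖R_bot = (865 × 390)/1255 = 268.8 Ω.
The fractional drop is R_th/(R_th + R_L); requiring this ≤ 0.0160 gives R_L ≥ R_th(1/0.0160 − 1) = 268.8 × 61.50 = 16.5 kΩ.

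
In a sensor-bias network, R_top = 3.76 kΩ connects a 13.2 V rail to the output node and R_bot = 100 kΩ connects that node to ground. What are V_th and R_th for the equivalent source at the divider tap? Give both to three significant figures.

V_th = 12.7 V, R_th = 3.62 kΩ

V_th is the open-circuit tap voltage: 13.2 × 100/(3.76 + 100) = 12.7 V.
With the supply zeroed, R_top and R_bot appear in parallel from the tap: R_th = R_top‖R_bot = (3.76 × 100)/103.8 = 3.62 kΩ.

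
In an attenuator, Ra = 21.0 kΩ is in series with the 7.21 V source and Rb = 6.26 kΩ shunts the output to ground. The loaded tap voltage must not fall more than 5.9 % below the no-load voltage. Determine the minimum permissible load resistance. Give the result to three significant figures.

R_L(min) ≈ 76.9 kΩ

Output resistance R_th = Ra‖Rb = (21.0 × 6.26)/27.26 = 4.822 kΩ.
The fractional drop is R_th/(R_th + R_L); requiring this ≤ 0.0590 gives R_L ≥ R_th(1/0.0590 − 1) = 4.822 × 15.95 = 76.9 kΩ.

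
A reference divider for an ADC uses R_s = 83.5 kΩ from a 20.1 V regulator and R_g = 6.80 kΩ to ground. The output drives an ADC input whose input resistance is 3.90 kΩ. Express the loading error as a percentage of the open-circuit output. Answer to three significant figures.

The divider's output (Thévenin) resistance is R_s‖R_g = 6.288 kΩ.
Fractional drop under load = R_th/(R_th + R_L) = 6.288 / (6.288 + 3.90) = 0.6172.
So the output falls by 61.7 %.

61.7 %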